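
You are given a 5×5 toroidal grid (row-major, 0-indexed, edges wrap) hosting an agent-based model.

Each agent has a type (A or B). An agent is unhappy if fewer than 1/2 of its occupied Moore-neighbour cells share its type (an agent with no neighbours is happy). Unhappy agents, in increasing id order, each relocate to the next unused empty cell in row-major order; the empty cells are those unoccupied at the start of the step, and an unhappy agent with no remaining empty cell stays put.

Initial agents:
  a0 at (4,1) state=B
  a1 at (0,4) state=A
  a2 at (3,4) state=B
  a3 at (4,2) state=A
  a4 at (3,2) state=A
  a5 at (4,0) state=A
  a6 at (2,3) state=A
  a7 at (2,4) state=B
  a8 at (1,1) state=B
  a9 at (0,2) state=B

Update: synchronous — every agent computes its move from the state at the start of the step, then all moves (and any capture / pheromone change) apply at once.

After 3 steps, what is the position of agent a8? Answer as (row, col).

t=1: a0@(0,0):B a1@(0,4):A a2@(0,1):B a3@(0,3):A a4@(3,2):A a5@(1,0):A a6@(1,2):A a7@(2,4):B a8@(1,1):B a9@(0,2):B
t=2: a0@(0,0):B a1@(0,4):A a2@(0,1):B a3@(0,3):A a4@(3,2):A a5@(1,3):A a6@(1,4):A a7@(2,0):B a8@(1,1):B a9@(0,2):B
t=3: (unchanged — steady state)

(1, 1)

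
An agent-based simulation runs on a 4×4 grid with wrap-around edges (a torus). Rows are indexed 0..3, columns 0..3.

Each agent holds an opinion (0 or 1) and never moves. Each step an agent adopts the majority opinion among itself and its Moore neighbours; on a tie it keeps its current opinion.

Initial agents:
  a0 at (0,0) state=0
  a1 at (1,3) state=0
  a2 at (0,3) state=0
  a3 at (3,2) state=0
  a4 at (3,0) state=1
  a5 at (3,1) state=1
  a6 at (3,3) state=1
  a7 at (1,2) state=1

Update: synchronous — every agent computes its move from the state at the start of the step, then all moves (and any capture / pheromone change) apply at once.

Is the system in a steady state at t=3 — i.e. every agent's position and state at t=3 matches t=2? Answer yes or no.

no

t=1: a0@(0,0):0 a1@(1,3):0 a2@(0,3):0 a3@(3,2):0 a4@(3,0):1 a5@(3,1):1 a6@(3,3):0 a7@(1,2):0
t=2: a0@(0,0):0 a1@(1,3):0 a2@(0,3):0 a3@(3,2):0 a4@(3,0):0 a5@(3,1):1 a6@(3,3):0 a7@(1,2):0
t=3: a0@(0,0):0 a1@(1,3):0 a2@(0,3):0 a3@(3,2):0 a4@(3,0):0 a5@(3,1):0 a6@(3,3):0 a7@(1,2):0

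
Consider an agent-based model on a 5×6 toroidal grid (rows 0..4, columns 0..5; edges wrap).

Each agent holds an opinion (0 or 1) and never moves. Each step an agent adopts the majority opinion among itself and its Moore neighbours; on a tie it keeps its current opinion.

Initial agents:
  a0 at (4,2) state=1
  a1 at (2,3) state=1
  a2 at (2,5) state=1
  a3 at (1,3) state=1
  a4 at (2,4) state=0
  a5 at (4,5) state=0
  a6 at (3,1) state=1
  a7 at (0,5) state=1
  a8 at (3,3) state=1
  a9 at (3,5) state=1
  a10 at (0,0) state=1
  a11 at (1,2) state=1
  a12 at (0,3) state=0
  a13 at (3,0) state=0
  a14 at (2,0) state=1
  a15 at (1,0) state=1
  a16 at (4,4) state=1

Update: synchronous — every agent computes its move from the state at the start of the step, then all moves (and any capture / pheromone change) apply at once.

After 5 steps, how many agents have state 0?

0

t=1: a0@(4,2):1 a1@(2,3):1 a2@(2,5):1 a3@(1,3):1 a4@(2,4):1 a5@(4,5):1 a6@(3,1):1 a7@(0,5):1 a8@(3,3):1 a9@(3,5):1 a10@(0,0):1 a11@(1,2):1 a12@(0,3):1 a13@(3,0):1 a14@(2,0):1 a15@(1,0):1 a16@(4,4):1
t=2: (unchanged — steady state)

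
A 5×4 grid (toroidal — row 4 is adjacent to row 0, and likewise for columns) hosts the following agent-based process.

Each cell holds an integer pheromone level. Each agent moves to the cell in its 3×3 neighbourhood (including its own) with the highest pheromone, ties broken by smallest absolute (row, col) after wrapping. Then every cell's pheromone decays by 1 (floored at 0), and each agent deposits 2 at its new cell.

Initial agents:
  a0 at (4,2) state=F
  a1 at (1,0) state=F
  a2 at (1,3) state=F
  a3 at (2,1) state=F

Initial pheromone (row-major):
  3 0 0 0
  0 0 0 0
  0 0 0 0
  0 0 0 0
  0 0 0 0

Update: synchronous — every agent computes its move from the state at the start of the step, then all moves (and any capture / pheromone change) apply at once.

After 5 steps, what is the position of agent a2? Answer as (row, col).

(0, 0)

t=1: a0@(0,1) a1@(0,0) a2@(0,0) a3@(1,0) | pheromone: 6 2 0 0 / 2 0 0 0 / 0 0 0 0 / 0 0 0 0 / 0 0 0 0
t=2: a0@(0,0) a1@(0,0) a2@(0,0) a3@(0,0) | pheromone: 13 1 0 0 / 1 0 0 0 / 0 0 0 0 / 0 0 0 0 / 0 0 0 0
t=3: a0@(0,0) a1@(0,0) a2@(0,0) a3@(0,0) | pheromone: 20 0 0 0 / 0 0 0 0 / 0 0 0 0 / 0 0 0 0 / 0 0 0 0
t=4: a0@(0,0) a1@(0,0) a2@(0,0) a3@(0,0) | pheromone: 27 0 0 0 / 0 0 0 0 / 0 0 0 0 / 0 0 0 0 / 0 0 0 0
t=5: a0@(0,0) a1@(0,0) a2@(0,0) a3@(0,0) | pheromone: 34 0 0 0 / 0 0 0 0 / 0 0 0 0 / 0 0 0 0 / 0 0 0 0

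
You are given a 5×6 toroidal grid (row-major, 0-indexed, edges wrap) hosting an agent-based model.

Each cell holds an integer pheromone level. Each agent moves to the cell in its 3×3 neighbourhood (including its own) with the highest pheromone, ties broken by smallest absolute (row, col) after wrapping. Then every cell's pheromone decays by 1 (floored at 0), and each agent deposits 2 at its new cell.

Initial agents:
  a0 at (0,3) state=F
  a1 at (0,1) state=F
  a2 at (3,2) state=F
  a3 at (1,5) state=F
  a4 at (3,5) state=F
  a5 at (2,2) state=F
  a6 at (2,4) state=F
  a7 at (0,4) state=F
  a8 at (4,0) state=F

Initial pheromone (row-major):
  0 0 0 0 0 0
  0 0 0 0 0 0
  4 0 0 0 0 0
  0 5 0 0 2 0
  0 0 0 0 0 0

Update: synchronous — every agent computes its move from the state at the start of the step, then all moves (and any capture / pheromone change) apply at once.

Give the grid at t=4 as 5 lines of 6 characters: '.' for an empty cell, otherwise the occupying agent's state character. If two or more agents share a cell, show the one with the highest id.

F.F...
......
......
.F..F.
......

t=1: a0@(0,2) a1@(0,0) a2@(3,1) a3@(2,0) a4@(2,0) a5@(3,1) a6@(3,4) a7@(0,3) a8@(3,1) | pheromone: 2 0 2 2 0 0 / 0 0 0 0 0 0 / 7 0 0 0 0 0 / 0 10 0 0 3 0 / 0 0 0 0 0 0
t=2: a0@(0,2) a1@(0,0) a2@(3,1) a3@(3,1) a4@(3,1) a5@(3,1) a6@(3,4) a7@(0,2) a8@(3,1) | pheromone: 3 0 5 1 0 0 / 0 0 0 0 0 0 / 6 0 0 0 0 0 / 0 19 0 0 4 0 / 0 0 0 0 0 0
t=3: a0@(0,2) a1@(0,0) a2@(3,1) a3@(3,1) a4@(3,1) a5@(3,1) a6@(3,4) a7@(0,2) a8@(3,1) | pheromone: 4 0 8 0 0 0 / 0 0 0 0 0 0 / 5 0 0 0 0 0 / 0 28 0 0 5 0 / 0 0 0 0 0 0
t=4: a0@(0,2) a1@(0,0) a2@(3,1) a3@(3,1) a4@(3,1) a5@(3,1) a6@(3,4) a7@(0,2) a8@(3,1) | pheromone: 5 0 11 0 0 0 / 0 0 0 0 0 0 / 4 0 0 0 0 0 / 0 37 0 0 6 0 / 0 0 0 0 0 0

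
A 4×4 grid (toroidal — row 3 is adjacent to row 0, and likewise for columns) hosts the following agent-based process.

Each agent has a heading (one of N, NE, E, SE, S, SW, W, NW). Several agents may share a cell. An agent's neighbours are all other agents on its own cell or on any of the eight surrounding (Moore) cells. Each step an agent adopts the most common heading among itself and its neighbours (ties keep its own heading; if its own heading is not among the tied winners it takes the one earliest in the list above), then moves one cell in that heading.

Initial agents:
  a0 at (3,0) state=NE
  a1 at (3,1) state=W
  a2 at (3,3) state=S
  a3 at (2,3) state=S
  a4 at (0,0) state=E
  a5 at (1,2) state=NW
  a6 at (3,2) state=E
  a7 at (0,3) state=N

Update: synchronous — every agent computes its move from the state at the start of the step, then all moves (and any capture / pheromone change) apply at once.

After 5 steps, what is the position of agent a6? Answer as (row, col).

(0, 2)

t=1: a0@(0,0):S a1@(3,2):E a2@(0,3):S a3@(3,3):S a4@(0,1):E a5@(0,1):NW a6@(0,2):S a7@(0,0):E
t=2: a0@(1,0):S a1@(0,2):S a2@(1,3):S a3@(0,3):S a4@(0,2):E a5@(0,2):E a6@(1,2):S a7@(1,0):S
t=3: a0@(2,0):S a1@(1,2):S a2@(2,3):S a3@(1,3):S a4@(1,2):S a5@(1,2):S a6@(2,2):S a7@(2,0):S
t=4: a0@(3,0):S a1@(2,2):S a2@(3,3):S a3@(2,3):S a4@(2,2):S a5@(2,2):S a6@(3,2):S a7@(3,0):S
t=5: a0@(0,0):S a1@(3,2):S a2@(0,3):S a3@(3,3):S a4@(3,2):S a5@(3,2):S a6@(0,2):S a7@(0,0):S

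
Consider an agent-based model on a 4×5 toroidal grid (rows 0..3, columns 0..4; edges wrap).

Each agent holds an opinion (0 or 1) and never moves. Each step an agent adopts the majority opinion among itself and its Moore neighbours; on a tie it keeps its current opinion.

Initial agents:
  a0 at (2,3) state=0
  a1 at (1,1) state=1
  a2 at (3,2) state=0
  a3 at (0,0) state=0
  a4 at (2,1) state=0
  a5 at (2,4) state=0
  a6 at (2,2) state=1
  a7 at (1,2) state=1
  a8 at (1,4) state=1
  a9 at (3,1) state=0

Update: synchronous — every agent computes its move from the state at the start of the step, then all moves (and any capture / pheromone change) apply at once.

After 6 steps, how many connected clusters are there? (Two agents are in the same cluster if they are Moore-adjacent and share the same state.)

t=1: a0@(2,3):0 a1@(1,1):1 a2@(3,2):0 a3@(0,0):0 a4@(2,1):0 a5@(2,4):0 a6@(2,2):0 a7@(1,2):1 a8@(1,4):0 a9@(3,1):0
t=2: a0@(2,3):0 a1@(1,1):0 a2@(3,2):0 a3@(0,0):0 a4@(2,1):0 a5@(2,4):0 a6@(2,2):0 a7@(1,2):0 a8@(1,4):0 a9@(3,1):0
t=3: (unchanged — steady state)

1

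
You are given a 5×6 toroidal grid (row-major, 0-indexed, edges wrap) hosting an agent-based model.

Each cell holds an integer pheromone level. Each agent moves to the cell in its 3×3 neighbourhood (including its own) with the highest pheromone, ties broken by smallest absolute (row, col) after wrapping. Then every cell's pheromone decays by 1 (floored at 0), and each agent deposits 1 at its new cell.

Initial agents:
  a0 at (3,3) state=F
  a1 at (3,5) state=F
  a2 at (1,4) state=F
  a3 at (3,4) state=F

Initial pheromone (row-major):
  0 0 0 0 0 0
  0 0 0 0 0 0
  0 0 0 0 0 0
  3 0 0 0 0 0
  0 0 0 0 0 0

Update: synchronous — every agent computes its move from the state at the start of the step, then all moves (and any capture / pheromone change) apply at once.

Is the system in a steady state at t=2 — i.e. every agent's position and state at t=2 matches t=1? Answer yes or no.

t=1: a0@(2,2) a1@(3,0) a2@(0,3) a3@(2,3) | pheromone: 0 0 0 1 0 0 / 0 0 0 0 0 0 / 0 0 1 1 0 0 / 3 0 0 0 0 0 / 0 0 0 0 0 0
t=2: a0@(2,2) a1@(3,0) a2@(0,3) a3@(2,2) | pheromone: 0 0 0 1 0 0 / 0 0 0 0 0 0 / 0 0 2 0 0 0 / 3 0 0 0 0 0 / 0 0 0 0 0 0

no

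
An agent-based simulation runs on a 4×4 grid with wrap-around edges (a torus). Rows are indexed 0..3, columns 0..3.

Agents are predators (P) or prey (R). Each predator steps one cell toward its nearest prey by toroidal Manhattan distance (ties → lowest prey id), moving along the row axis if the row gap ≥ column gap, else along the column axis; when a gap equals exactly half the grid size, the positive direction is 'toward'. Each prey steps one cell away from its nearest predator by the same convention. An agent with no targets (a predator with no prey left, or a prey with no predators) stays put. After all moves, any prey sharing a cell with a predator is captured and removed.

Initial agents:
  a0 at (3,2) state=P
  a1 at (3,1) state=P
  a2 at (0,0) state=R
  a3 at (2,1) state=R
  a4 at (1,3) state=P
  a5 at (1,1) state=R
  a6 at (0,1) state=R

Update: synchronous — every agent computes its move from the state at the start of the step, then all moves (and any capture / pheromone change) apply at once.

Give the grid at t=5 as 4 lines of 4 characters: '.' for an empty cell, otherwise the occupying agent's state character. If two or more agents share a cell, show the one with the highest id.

t=1: a0@(2,2):P a1@(2,1):P a2@(1,0):R a3@(1,1):R a4@(0,3):P a5@(0,1):R a6@(1,1):R
t=2: a0@(1,2):P a1@(1,1):P a2@(0,0):R a3@(0,1):R a4@(1,3):P a5@(3,1):R a6@(0,1):R
t=3: a0@(0,2):P a1@(0,1):P a2@(3,0):R a3@(3,1):R a4@(0,3):P a5@(2,1):R a6@(3,1):R
t=4: a0@(3,2):P a1@(3,1):P a2@(2,0):R a3@(2,1):R a4@(3,3):P a5@(1,1):R a6@(2,1):R
t=5: a0@(2,2):P a1@(2,1):P a2@(1,0):R a3@(1,1):R a4@(2,3):P a5@(0,1):R a6@(1,1):R

.R..
RR..
.PPP
....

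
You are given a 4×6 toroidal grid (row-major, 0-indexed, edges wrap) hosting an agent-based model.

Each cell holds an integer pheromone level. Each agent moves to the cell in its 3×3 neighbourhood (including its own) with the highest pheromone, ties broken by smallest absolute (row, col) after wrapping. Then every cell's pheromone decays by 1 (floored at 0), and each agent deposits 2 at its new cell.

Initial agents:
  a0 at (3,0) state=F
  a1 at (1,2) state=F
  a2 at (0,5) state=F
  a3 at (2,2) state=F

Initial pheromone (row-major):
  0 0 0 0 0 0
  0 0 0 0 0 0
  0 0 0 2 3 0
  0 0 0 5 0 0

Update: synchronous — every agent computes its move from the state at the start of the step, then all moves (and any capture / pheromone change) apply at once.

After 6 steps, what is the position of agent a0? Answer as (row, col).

(0, 0)

t=1: a0@(0,0) a1@(2,3) a2@(0,0) a3@(3,3) | pheromone: 4 0 0 0 0 0 / 0 0 0 0 0 0 / 0 0 0 3 2 0 / 0 0 0 6 0 0
t=2: a0@(0,0) a1@(3,3) a2@(0,0) a3@(3,3) | pheromone: 7 0 0 0 0 0 / 0 0 0 0 0 0 / 0 0 0 2 1 0 / 0 0 0 9 0 0
t=3: a0@(0,0) a1@(3,3) a2@(0,0) a3@(3,3) | pheromone: 10 0 0 0 0 0 / 0 0 0 0 0 0 / 0 0 0 1 0 0 / 0 0 0 12 0 0
t=4: a0@(0,0) a1@(3,3) a2@(0,0) a3@(3,3) | pheromone: 13 0 0 0 0 0 / 0 0 0 0 0 0 / 0 0 0 0 0 0 / 0 0 0 15 0 0
t=5: a0@(0,0) a1@(3,3) a2@(0,0) a3@(3,3) | pheromone: 16 0 0 0 0 0 / 0 0 0 0 0 0 / 0 0 0 0 0 0 / 0 0 0 18 0 0
t=6: a0@(0,0) a1@(3,3) a2@(0,0) a3@(3,3) | pheromone: 19 0 0 0 0 0 / 0 0 0 0 0 0 / 0 0 0 0 0 0 / 0 0 0 21 0 0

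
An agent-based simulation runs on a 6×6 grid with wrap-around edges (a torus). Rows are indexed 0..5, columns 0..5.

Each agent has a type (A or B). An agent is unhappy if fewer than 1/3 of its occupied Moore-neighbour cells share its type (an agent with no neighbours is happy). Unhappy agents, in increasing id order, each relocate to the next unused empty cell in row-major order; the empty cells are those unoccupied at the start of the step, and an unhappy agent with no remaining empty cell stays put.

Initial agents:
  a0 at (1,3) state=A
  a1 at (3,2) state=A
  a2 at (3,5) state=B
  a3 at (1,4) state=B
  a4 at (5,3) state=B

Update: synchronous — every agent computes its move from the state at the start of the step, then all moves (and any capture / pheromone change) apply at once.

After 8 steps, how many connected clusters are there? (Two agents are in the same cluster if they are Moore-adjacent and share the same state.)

4

t=1: a0@(0,0):A a1@(3,2):A a2@(3,5):B a3@(0,1):B a4@(5,3):B
t=2: a0@(0,2):A a1@(3,2):A a2@(3,5):B a3@(0,3):B a4@(5,3):B
t=3: a0@(0,0):A a1@(3,2):A a2@(3,5):B a3@(0,3):B a4@(5,3):B
t=4: (unchanged — steady state)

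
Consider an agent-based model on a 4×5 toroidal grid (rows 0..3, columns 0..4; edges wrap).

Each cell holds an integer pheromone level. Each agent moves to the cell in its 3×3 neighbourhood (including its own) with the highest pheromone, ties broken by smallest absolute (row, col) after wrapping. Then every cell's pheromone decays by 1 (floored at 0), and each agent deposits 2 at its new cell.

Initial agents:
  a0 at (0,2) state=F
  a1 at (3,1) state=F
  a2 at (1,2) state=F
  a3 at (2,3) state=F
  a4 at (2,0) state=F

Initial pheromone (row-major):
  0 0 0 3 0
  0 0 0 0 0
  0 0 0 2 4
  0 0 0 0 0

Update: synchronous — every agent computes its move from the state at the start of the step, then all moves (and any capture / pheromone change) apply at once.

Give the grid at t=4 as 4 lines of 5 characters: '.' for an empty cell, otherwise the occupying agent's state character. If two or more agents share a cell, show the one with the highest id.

F..F.
.....
....F
.....

t=1: a0@(0,3) a1@(0,0) a2@(0,3) a3@(2,4) a4@(2,4) | pheromone: 2 0 0 6 0 / 0 0 0 0 0 / 0 0 0 1 7 / 0 0 0 0 0
t=2: a0@(0,3) a1@(0,0) a2@(0,3) a3@(2,4) a4@(2,4) | pheromone: 3 0 0 9 0 / 0 0 0 0 0 / 0 0 0 0 10 / 0 0 0 0 0
t=3: a0@(0,3) a1@(0,0) a2@(0,3) a3@(2,4) a4@(2,4) | pheromone: 4 0 0 12 0 / 0 0 0 0 0 / 0 0 0 0 13 / 0 0 0 0 0
t=4: a0@(0,3) a1@(0,0) a2@(0,3) a3@(2,4) a4@(2,4) | pheromone: 5 0 0 15 0 / 0 0 0 0 0 / 0 0 0 0 16 / 0 0 0 0 0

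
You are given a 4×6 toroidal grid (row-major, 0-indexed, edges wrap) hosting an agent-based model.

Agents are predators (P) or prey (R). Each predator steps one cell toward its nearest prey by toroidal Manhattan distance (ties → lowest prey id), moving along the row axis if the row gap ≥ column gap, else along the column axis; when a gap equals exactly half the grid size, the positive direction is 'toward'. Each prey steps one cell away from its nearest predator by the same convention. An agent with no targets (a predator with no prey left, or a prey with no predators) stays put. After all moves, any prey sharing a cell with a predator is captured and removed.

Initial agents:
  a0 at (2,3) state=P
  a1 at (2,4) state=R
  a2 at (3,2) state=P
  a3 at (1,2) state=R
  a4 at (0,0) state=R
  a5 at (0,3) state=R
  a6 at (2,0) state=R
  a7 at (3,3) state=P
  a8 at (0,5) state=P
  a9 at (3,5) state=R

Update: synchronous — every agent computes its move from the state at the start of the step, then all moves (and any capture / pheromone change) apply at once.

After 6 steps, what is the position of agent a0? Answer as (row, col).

(2, 3)

t=1: a0@(2,4):P a1@(2,5):R a2@(0,2):P a4@(0,1):R a5@(1,3):R a6@(2,5):R a7@(0,3):P a8@(0,0):P a9@(2,5):R
t=2: a0@(2,5):P a1@(2,0):R a2@(0,1):P a4@(0,0):R a5@(2,3):R a6@(2,0):R a7@(1,3):P a8@(0,1):P a9@(2,0):R
t=3: a0@(2,0):P a1@(2,1):R a2@(0,0):P a4@(0,5):R a5@(3,3):R a6@(2,1):R a7@(2,3):P a8@(0,0):P a9@(2,1):R
t=4: a0@(2,1):P a1@(2,2):R a2@(0,5):P a4@(0,4):R a5@(0,3):R a6@(2,2):R a7@(3,3):P a8@(0,5):P a9@(2,2):R
t=5: a0@(2,2):P a1@(2,3):R a2@(0,4):P a5@(1,3):R a6@(2,3):R a7@(0,3):P a8@(0,4):P a9@(2,3):R
t=6: a0@(2,3):P a1@(2,4):R a2@(1,4):P a6@(2,4):R a7@(1,3):P a8@(1,4):P a9@(2,4):R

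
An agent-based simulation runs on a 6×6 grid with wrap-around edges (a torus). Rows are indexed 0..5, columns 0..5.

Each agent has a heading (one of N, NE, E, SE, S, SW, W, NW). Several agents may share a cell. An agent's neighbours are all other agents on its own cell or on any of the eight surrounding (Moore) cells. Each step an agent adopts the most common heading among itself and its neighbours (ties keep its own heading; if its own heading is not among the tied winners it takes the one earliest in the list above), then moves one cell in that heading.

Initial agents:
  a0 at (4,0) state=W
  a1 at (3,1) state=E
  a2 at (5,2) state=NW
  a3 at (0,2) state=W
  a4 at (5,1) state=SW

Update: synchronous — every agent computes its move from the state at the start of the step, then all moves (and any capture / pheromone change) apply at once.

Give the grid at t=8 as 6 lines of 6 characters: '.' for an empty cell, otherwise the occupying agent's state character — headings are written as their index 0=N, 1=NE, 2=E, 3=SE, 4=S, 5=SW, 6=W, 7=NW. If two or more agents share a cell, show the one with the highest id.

6.....
......
......
...2..
....6.
.....6

t=1: a0@(4,5):W a1@(3,2):E a2@(4,1):NW a3@(0,1):W a4@(5,0):W
t=2: a0@(4,4):W a1@(3,3):E a2@(3,0):NW a3@(0,0):W a4@(5,5):W
t=3: a0@(4,3):W a1@(3,4):E a2@(2,5):NW a3@(0,5):W a4@(5,4):W
t=4: a0@(4,2):W a1@(3,5):E a2@(1,4):NW a3@(0,4):W a4@(5,3):W
t=5: a0@(4,1):W a1@(3,0):E a2@(0,3):NW a3@(0,3):W a4@(5,2):W
t=6: a0@(4,0):W a1@(3,1):E a2@(0,2):W a3@(0,2):W a4@(5,1):W
t=7: a0@(4,5):W a1@(3,2):E a2@(0,1):W a3@(0,1):W a4@(5,0):W
t=8: a0@(4,4):W a1@(3,3):E a2@(0,0):W a3@(0,0):W a4@(5,5):W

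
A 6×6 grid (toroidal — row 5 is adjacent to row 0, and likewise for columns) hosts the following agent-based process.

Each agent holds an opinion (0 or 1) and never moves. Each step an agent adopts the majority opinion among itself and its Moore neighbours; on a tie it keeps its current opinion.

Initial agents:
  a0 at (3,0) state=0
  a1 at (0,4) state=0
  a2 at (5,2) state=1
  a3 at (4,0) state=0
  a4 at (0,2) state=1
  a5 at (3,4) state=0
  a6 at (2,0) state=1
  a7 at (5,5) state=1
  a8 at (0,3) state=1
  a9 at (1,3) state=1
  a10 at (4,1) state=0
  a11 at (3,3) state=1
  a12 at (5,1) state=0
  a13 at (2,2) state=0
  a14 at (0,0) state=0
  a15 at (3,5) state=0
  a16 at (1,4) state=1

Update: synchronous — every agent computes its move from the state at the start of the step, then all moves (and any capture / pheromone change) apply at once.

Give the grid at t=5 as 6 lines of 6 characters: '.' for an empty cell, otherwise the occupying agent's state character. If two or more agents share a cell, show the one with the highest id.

t=1: a0@(3,0):0 a1@(0,4):1 a2@(5,2):1 a3@(4,0):0 a4@(0,2):1 a5@(3,4):0 a6@(2,0):0 a7@(5,5):0 a8@(0,3):1 a9@(1,3):1 a10@(4,1):0 a11@(3,3):0 a12@(5,1):0 a13@(2,2):1 a14@(0,0):0 a15@(3,5):0 a16@(1,4):1
t=2: (unchanged — steady state)

0.111.
...11.
0.1...
0..000
00....
.01..0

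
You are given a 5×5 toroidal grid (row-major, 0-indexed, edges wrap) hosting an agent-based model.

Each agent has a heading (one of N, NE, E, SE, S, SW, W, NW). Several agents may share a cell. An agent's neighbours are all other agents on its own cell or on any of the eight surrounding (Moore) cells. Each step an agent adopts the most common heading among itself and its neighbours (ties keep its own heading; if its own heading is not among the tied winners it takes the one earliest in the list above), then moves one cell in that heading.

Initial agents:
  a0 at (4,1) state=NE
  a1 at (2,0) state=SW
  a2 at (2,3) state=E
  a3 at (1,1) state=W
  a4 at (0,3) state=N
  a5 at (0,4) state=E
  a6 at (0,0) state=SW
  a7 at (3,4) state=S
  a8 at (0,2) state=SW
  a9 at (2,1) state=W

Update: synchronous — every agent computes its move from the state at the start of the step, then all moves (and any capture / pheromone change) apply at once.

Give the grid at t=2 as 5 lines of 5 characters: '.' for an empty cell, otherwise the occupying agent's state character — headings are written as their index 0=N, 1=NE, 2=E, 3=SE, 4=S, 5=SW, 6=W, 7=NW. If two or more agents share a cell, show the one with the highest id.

....4
....5
5..5.
...05
.....

t=1: a0@(0,0):SW a1@(2,4):W a2@(2,4):E a3@(2,0):SW a4@(4,3):N a5@(0,0):E a6@(1,4):SW a7@(4,4):S a8@(1,1):SW a9@(2,0):W
t=2: a0@(1,4):SW a1@(2,3):W a2@(3,3):SW a3@(3,4):SW a4@(3,3):N a5@(1,4):SW a6@(2,3):SW a7@(0,4):S a8@(2,0):SW a9@(3,4):SW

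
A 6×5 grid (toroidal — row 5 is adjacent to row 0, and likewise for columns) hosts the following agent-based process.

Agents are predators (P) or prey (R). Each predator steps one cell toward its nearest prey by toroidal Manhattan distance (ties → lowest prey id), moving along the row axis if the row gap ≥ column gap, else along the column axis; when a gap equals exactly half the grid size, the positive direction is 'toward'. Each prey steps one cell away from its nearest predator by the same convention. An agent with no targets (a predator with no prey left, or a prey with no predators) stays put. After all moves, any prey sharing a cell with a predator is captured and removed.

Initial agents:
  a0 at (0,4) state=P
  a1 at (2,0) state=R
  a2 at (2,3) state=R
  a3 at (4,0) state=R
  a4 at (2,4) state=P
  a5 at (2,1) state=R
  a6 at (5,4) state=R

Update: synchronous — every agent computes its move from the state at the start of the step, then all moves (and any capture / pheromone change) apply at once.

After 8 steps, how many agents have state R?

t=1: a0@(5,4):P a1@(2,1):R a2@(2,2):R a3@(3,0):R a4@(2,0):P a5@(2,2):R a6@(4,4):R
t=2: a0@(4,4):P a1@(2,2):R a2@(2,3):R a3@(4,0):R a4@(2,1):P a5@(2,3):R a6@(3,4):R
t=3: a0@(4,0):P a1@(2,3):R a2@(2,4):R a3@(4,1):R a4@(2,2):P a5@(2,4):R a6@(2,4):R
t=4: a0@(4,1):P a1@(2,4):R a2@(2,0):R a3@(4,2):R a4@(2,3):P a5@(2,0):R a6@(2,0):R
t=5: a0@(4,2):P a1@(2,0):R a2@(2,1):R a3@(4,3):R a4@(2,4):P a5@(2,1):R a6@(2,1):R
t=6: a0@(4,3):P a1@(2,1):R a2@(2,2):R a3@(4,4):R a4@(2,0):P a5@(2,2):R a6@(2,2):R
t=7: a0@(4,4):P a1@(2,2):R a2@(2,3):R a3@(4,0):R a4@(2,1):P a5@(2,3):R a6@(2,3):R
t=8: a0@(4,0):P a1@(2,3):R a2@(2,4):R a3@(4,1):R a4@(2,2):P a5@(2,4):R a6@(2,4):R

5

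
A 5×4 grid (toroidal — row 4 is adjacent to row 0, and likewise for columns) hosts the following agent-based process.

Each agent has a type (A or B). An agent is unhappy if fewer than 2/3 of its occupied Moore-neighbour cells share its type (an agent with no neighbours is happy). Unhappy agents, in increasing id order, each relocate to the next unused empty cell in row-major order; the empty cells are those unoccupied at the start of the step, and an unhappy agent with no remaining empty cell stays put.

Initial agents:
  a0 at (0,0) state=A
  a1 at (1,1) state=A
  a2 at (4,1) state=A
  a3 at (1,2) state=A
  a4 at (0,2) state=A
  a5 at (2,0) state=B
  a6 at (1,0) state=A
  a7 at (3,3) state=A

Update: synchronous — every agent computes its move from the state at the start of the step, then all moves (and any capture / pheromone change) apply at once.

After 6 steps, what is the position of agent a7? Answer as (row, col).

(0, 3)

t=1: a0@(0,0):A a1@(1,1):A a2@(4,1):A a3@(1,2):A a4@(0,2):A a5@(0,1):B a6@(1,0):A a7@(0,3):A
t=2: a0@(0,0):A a1@(1,1):A a2@(4,1):A a3@(1,2):A a4@(0,2):A a5@(1,3):B a6@(1,0):A a7@(0,3):A
t=3: a0@(0,0):A a1@(1,1):A a2@(4,1):A a3@(1,2):A a4@(0,2):A a5@(0,1):B a6@(1,0):A a7@(0,3):A
t=4: a0@(0,0):A a1@(1,1):A a2@(4,1):A a3@(1,2):A a4@(0,2):A a5@(1,3):B a6@(1,0):A a7@(0,3):A
t=5: a0@(0,0):A a1@(1,1):A a2@(4,1):A a3@(1,2):A a4@(0,2):A a5@(0,1):B a6@(1,0):A a7@(0,3):A
t=6: a0@(0,0):A a1@(1,1):A a2@(4,1):A a3@(1,2):A a4@(0,2):A a5@(1,3):B a6@(1,0):A a7@(0,3):A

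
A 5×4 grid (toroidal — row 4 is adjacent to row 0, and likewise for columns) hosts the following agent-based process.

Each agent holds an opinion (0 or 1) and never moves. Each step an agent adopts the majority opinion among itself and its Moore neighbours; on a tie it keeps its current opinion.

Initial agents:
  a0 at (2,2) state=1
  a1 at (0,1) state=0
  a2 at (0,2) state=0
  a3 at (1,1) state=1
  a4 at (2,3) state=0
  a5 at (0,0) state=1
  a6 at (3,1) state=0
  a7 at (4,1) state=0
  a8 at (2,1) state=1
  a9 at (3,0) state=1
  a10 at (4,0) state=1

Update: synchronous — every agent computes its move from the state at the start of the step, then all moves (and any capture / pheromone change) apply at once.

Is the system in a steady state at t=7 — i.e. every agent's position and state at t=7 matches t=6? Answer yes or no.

t=1: a0@(2,2):1 a1@(0,1):0 a2@(0,2):0 a3@(1,1):1 a4@(2,3):1 a5@(0,0):1 a6@(3,1):1 a7@(4,1):0 a8@(2,1):1 a9@(3,0):1 a10@(4,0):1
t=2: a0@(2,2):1 a1@(0,1):0 a2@(0,2):0 a3@(1,1):1 a4@(2,3):1 a5@(0,0):1 a6@(3,1):1 a7@(4,1):1 a8@(2,1):1 a9@(3,0):1 a10@(4,0):1
t=3: a0@(2,2):1 a1@(0,1):1 a2@(0,2):0 a3@(1,1):1 a4@(2,3):1 a5@(0,0):1 a6@(3,1):1 a7@(4,1):1 a8@(2,1):1 a9@(3,0):1 a10@(4,0):1
t=4: a0@(2,2):1 a1@(0,1):1 a2@(0,2):1 a3@(1,1):1 a4@(2,3):1 a5@(0,0):1 a6@(3,1):1 a7@(4,1):1 a8@(2,1):1 a9@(3,0):1 a10@(4,0):1
t=5: (unchanged — steady state)

yes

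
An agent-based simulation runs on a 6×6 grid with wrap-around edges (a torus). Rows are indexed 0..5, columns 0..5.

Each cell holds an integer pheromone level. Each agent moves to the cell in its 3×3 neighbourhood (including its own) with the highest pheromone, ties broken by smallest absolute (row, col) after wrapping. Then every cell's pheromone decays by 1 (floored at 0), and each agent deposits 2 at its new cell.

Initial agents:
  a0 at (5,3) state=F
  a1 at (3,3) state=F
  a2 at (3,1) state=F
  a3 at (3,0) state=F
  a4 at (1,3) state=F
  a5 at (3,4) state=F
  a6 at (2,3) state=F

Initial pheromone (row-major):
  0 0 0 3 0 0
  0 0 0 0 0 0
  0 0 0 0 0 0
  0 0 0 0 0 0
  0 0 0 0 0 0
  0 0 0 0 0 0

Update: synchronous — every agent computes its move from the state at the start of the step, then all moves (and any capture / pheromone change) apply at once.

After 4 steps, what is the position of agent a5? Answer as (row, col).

(0, 3)

t=1: a0@(0,3) a1@(2,2) a2@(2,0) a3@(2,0) a4@(0,3) a5@(2,3) a6@(1,2) | pheromone: 0 0 0 6 0 0 / 0 0 2 0 0 0 / 4 0 2 2 0 0 / 0 0 0 0 0 0 / 0 0 0 0 0 0 / 0 0 0 0 0 0
t=2: a0@(0,3) a1@(1,2) a2@(2,0) a3@(2,0) a4@(0,3) a5@(1,2) a6@(0,3) | pheromone: 0 0 0 11 0 0 / 0 0 5 0 0 0 / 7 0 1 1 0 0 / 0 0 0 0 0 0 / 0 0 0 0 0 0 / 0 0 0 0 0 0
t=3: a0@(0,3) a1@(0,3) a2@(2,0) a3@(2,0) a4@(0,3) a5@(0,3) a6@(0,3) | pheromone: 0 0 0 20 0 0 / 0 0 4 0 0 0 / 10 0 0 0 0 0 / 0 0 0 0 0 0 / 0 0 0 0 0 0 / 0 0 0 0 0 0
t=4: a0@(0,3) a1@(0,3) a2@(2,0) a3@(2,0) a4@(0,3) a5@(0,3) a6@(0,3) | pheromone: 0 0 0 29 0 0 / 0 0 3 0 0 0 / 13 0 0 0 0 0 / 0 0 0 0 0 0 / 0 0 0 0 0 0 / 0 0 0 0 0 0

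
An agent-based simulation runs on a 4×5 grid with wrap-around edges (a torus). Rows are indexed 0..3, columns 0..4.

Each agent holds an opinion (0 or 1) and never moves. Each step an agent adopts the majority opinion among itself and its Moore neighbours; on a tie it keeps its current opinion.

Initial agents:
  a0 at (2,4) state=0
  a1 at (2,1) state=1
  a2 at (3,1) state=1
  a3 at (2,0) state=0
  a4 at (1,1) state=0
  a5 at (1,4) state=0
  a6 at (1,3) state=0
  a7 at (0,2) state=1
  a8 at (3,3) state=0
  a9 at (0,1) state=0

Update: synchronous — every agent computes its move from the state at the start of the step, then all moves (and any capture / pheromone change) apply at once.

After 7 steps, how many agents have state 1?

t=1: a0@(2,4):0 a1@(2,1):1 a2@(3,1):1 a3@(2,0):0 a4@(1,1):0 a5@(1,4):0 a6@(1,3):0 a7@(0,2):0 a8@(3,3):0 a9@(0,1):0
t=2: a0@(2,4):0 a1@(2,1):1 a2@(3,1):0 a3@(2,0):0 a4@(1,1):0 a5@(1,4):0 a6@(1,3):0 a7@(0,2):0 a8@(3,3):0 a9@(0,1):0
t=3: a0@(2,4):0 a1@(2,1):0 a2@(3,1):0 a3@(2,0):0 a4@(1,1):0 a5@(1,4):0 a6@(1,3):0 a7@(0,2):0 a8@(3,3):0 a9@(0,1):0
t=4: (unchanged — steady state)

0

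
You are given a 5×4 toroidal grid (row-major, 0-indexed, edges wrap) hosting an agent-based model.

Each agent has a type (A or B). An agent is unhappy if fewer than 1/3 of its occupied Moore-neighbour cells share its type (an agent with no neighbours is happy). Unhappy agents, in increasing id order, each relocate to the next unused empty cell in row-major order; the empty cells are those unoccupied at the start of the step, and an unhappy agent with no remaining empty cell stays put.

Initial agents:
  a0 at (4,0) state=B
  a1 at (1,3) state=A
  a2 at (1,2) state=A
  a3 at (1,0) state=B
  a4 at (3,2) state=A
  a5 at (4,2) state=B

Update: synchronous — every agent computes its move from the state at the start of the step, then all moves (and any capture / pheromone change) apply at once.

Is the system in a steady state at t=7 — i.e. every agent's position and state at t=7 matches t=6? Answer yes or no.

yes

t=1: a0@(4,0):B a1@(1,3):A a2@(1,2):A a3@(0,0):B a4@(0,1):A a5@(0,2):B
t=2: a0@(4,0):B a1@(1,3):A a2@(1,2):A a3@(0,0):B a4@(0,3):A a5@(1,0):B
t=3: (unchanged — steady state)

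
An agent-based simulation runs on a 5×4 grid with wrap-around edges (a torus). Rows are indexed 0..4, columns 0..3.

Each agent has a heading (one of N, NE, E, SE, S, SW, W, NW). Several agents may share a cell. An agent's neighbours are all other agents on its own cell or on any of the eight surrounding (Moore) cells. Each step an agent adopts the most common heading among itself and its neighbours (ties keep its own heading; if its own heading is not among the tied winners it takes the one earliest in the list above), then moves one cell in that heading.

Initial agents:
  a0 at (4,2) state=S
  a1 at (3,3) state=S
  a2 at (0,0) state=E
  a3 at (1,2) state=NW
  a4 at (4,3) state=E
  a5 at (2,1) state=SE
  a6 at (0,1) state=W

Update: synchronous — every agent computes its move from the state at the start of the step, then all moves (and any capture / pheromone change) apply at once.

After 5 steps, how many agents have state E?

t=1: a0@(0,2):S a1@(4,3):S a2@(0,1):E a3@(0,1):NW a4@(4,0):E a5@(3,2):SE a6@(0,0):W
t=2: a0@(1,2):S a1@(0,3):S a2@(0,2):E a3@(0,2):E a4@(4,1):E a5@(4,3):SE a6@(0,1):E
t=3: a0@(1,3):E a1@(1,3):S a2@(0,3):E a3@(0,3):E a4@(4,2):E a5@(4,0):E a6@(0,2):E
t=4: a0@(1,0):E a1@(1,0):E a2@(0,0):E a3@(0,0):E a4@(4,3):E a5@(4,1):E a6@(0,3):E
t=5: a0@(1,1):E a1@(1,1):E a2@(0,1):E a3@(0,1):E a4@(4,0):E a5@(4,2):E a6@(0,0):E

7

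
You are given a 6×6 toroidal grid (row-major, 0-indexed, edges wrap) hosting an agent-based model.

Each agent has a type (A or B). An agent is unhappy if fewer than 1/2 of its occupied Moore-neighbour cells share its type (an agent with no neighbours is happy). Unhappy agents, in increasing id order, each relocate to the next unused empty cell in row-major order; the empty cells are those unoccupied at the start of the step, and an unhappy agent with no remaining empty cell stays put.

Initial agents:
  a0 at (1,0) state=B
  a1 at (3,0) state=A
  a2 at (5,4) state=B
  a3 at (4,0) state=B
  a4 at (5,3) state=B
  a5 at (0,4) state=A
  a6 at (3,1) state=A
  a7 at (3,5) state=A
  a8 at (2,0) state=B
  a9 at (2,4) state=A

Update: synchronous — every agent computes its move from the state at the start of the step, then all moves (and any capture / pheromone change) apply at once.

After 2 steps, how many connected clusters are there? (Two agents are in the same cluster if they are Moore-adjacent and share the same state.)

4

t=1: a0@(1,0):B a1@(3,0):A a2@(5,4):B a3@(0,0):B a4@(5,3):B a5@(0,1):A a6@(0,2):A a7@(3,5):A a8@(0,3):B a9@(2,4):A
t=2: a0@(1,0):B a1@(3,0):A a2@(5,4):B a3@(0,0):B a4@(5,3):B a5@(0,4):A a6@(0,5):A a7@(3,5):A a8@(0,3):B a9@(2,4):A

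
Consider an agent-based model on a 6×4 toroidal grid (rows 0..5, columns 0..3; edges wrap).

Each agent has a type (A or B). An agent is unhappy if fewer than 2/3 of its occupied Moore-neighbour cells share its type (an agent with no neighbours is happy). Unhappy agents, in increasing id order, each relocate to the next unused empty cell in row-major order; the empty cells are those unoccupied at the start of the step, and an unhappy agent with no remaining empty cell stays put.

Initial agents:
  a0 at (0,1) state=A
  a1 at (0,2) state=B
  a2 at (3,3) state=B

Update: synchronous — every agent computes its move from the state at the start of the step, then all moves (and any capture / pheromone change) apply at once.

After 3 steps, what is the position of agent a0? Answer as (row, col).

(0, 0)

t=1: a0@(0,0):A a1@(0,3):B a2@(3,3):B
t=2: a0@(0,1):A a1@(0,2):B a2@(3,3):B
t=3: a0@(0,0):A a1@(0,3):B a2@(3,3):B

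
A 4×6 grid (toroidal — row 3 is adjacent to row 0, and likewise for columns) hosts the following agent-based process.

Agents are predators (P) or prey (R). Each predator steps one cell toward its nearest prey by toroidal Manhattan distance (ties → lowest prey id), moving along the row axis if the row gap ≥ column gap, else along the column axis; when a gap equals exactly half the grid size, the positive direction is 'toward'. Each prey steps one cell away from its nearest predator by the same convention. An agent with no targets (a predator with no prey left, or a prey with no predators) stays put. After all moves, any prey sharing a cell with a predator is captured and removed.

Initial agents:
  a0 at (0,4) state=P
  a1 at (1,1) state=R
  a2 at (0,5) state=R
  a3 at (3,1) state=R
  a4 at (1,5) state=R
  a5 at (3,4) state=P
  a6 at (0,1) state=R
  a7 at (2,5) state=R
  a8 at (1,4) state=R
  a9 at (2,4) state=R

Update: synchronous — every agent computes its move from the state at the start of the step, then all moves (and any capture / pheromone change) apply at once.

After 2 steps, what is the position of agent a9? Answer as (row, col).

(0, 4)

t=1: a0@(0,5):P a1@(1,0):R a2@(0,0):R a3@(3,0):R a4@(2,5):R a5@(2,4):P a6@(0,0):R a7@(1,5):R a9@(1,4):R
t=2: a0@(0,0):P a1@(2,0):R a2@(0,1):R a3@(2,0):R a4@(2,0):R a5@(2,5):P a6@(0,1):R a9@(0,4):R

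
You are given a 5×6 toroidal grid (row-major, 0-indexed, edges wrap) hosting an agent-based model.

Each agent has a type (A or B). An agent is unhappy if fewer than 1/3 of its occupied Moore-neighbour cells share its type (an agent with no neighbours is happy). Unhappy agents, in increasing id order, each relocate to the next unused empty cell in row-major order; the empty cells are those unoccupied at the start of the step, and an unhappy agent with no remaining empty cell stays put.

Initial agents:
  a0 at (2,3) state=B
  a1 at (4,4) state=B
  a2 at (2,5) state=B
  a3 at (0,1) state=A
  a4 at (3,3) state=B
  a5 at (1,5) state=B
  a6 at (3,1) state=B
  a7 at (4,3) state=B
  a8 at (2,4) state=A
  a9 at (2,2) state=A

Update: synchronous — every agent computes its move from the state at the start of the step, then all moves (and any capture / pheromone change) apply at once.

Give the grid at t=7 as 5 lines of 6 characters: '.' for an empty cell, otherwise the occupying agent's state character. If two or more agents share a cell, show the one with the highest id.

BAAA..
.....B
...B.B
...B..
...BB.

t=1: a0@(2,3):B a1@(4,4):B a2@(2,5):B a3@(0,1):A a4@(3,3):B a5@(1,5):B a6@(0,0):B a7@(4,3):B a8@(0,2):A a9@(0,3):A
t=2: (unchanged — steady state)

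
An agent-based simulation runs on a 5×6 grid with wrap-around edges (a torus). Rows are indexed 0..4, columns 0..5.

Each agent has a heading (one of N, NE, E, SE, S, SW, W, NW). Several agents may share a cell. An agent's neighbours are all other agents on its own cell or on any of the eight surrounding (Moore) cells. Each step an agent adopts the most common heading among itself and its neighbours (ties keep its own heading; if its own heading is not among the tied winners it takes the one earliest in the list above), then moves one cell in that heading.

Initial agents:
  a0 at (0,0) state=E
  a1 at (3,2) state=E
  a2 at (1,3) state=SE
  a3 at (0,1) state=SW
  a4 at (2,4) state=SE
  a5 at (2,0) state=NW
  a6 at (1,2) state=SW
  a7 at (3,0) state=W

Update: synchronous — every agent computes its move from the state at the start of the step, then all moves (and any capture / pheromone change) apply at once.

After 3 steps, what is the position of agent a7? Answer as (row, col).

t=1: a0@(0,1):E a1@(3,3):E a2@(2,4):SE a3@(1,0):SW a4@(3,5):SE a5@(1,5):NW a6@(2,1):SW a7@(3,5):W
t=2: a0@(0,2):E a1@(3,4):E a2@(3,5):SE a3@(2,5):SW a4@(4,0):SE a5@(0,4):NW a6@(3,0):SW a7@(4,0):SE
t=3: a0@(0,3):E a1@(3,5):E a2@(4,0):SE a3@(3,4):SW a4@(0,1):SE a5@(4,3):NW a6@(4,1):SE a7@(0,1):SE

(0, 1)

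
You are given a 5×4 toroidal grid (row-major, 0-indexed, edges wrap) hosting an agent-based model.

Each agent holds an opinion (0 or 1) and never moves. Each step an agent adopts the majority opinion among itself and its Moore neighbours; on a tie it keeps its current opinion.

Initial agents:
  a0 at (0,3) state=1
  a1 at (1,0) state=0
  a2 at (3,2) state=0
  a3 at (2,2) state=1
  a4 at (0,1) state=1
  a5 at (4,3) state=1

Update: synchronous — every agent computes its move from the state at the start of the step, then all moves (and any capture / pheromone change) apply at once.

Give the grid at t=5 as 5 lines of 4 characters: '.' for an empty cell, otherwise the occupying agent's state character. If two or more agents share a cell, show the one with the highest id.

.1.1
1...
..1.
..1.
...1

t=1: a0@(0,3):1 a1@(1,0):1 a2@(3,2):1 a3@(2,2):1 a4@(0,1):1 a5@(4,3):1
t=2: (unchanged — steady state)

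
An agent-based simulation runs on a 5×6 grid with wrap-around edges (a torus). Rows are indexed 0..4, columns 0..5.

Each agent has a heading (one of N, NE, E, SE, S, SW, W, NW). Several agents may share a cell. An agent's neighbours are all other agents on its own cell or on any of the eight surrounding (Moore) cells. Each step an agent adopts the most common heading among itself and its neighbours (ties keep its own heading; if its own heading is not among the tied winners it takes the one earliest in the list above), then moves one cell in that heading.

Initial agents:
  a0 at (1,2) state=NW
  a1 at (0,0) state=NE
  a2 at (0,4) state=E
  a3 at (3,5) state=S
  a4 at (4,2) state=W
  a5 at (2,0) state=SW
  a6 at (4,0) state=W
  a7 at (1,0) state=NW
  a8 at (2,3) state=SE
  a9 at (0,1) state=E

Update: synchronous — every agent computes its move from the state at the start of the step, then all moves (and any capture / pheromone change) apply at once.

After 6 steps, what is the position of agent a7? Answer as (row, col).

(0, 0)

t=1: a0@(0,1):NW a1@(4,1):NE a2@(0,5):E a3@(4,5):S a4@(4,1):W a5@(3,5):SW a6@(4,5):W a7@(0,5):NW a8@(3,4):SE a9@(0,0):W
t=2: a0@(0,0):W a1@(4,0):W a2@(0,4):W a3@(4,4):W a4@(4,0):W a5@(4,4):SW a6@(4,4):W a7@(0,4):W a8@(4,5):SE a9@(0,5):W
t=3: a0@(0,5):W a1@(4,5):W a2@(0,3):W a3@(4,3):W a4@(4,5):W a5@(4,3):W a6@(4,3):W a7@(0,3):W a8@(4,4):W a9@(0,4):W
t=4: a0@(0,4):W a1@(4,4):W a2@(0,2):W a3@(4,2):W a4@(4,4):W a5@(4,2):W a6@(4,2):W a7@(0,2):W a8@(4,3):W a9@(0,3):W
t=5: a0@(0,3):W a1@(4,3):W a2@(0,1):W a3@(4,1):W a4@(4,3):W a5@(4,1):W a6@(4,1):W a7@(0,1):W a8@(4,2):W a9@(0,2):W
t=6: a0@(0,2):W a1@(4,2):W a2@(0,0):W a3@(4,0):W a4@(4,2):W a5@(4,0):W a6@(4,0):W a7@(0,0):W a8@(4,1):W a9@(0,1):W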